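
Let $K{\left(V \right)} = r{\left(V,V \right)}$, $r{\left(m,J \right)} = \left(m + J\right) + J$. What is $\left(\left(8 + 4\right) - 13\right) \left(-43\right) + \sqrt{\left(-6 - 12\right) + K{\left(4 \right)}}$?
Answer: $43 + i \sqrt{6} \approx 43.0 + 2.4495 i$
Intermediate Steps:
$r{\left(m,J \right)} = m + 2 J$ ($r{\left(m,J \right)} = \left(J + m\right) + J = m + 2 J$)
$K{\left(V \right)} = 3 V$ ($K{\left(V \right)} = V + 2 V = 3 V$)
$\left(\left(8 + 4\right) - 13\right) \left(-43\right) + \sqrt{\left(-6 - 12\right) + K{\left(4 \right)}} = \left(\left(8 + 4\right) - 13\right) \left(-43\right) + \sqrt{\left(-6 - 12\right) + 3 \cdot 4} = \left(12 - 13\right) \left(-43\right) + \sqrt{\left(-6 - 12\right) + 12} = \left(-1\right) \left(-43\right) + \sqrt{-18 + 12} = 43 + \sqrt{-6} = 43 + i \sqrt{6}$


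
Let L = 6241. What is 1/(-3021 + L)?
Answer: 1/3220 ≈ 0.00031056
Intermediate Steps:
1/(-3021 + L) = 1/(-3021 + 6241) = 1/3220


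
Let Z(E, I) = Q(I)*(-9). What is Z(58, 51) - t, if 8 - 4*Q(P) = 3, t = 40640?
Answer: -162605/4 ≈ -40651.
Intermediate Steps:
Q(P) = 5/4 (Q(P) = 2 - ¼*3 = 2 - ¾ = 5/4)
Z(E, I) = -45/4 (Z(E, I) = (5/4)*(-9) = -45/4)
Z(58, 51) - t = -45/4 - 1*40640 = -45/4 - 40640 = -162605/4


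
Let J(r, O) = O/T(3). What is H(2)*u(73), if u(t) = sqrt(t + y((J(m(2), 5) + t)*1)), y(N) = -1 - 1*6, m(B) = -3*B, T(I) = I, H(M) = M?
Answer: 2*sqrt(66) ≈ 16.248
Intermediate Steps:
J(r, O) = O/3
y(N) = -7 (y(N) = -1 - 6 = -7)
u(t) = sqrt(-7 + t) (u(t) = sqrt(t - 7) = sqrt(-7 + t))
H(2)*u(73) = 2*sqrt(-7 + 73) = 2*sqrt(66)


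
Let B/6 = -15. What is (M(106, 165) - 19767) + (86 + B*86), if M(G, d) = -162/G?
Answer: -1453394/53 ≈ -27423.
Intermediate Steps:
B = -90 (B = 6*(-15) = -90)
(M(106, 165) - 19767) + (86 + B*86) = (-162/106 - 19767) + (86 - 90*86) = (-162*1/106 - 19767) + (86 - 7740) = (-81/53 - 19767) - 7654 = -1047732/53 - 7654 = -1453394/53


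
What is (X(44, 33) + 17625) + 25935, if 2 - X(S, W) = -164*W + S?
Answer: 48930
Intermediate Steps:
X(S, W) = 2 - S + 164*W (X(S, W) = 2 - (-164*W + S) = 2 - (S - 164*W) = 2 + (-S + 164*W) = 2 - S + 164*W)
(X(44, 33) + 17625) + 25935 = ((2 - 1*44 + 164*33) + 17625) + 25935 = ((2 - 44 + 5412) + 17625) + 25935 = (5370 + 17625) + 25935 = 22995 + 25935 = 48930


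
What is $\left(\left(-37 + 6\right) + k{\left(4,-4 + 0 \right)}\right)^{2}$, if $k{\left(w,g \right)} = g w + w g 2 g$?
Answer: $6561$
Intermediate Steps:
$k{\left(w,g \right)} = g w + 2 w g^{2}$ ($k{\left(w,g \right)} = g w + g w 2 g = g w + 2 g w g = g w + 2 w g^{2}$)
$\left(\left(-37 + 6\right) + k{\left(4,-4 + 0 \right)}\right)^{2} = \left(\left(-37 + 6\right) + \left(-4 + 0\right) 4 \left(1 + 2 \left(-4 + 0\right)\right)\right)^{2} = \left(-31 - 16 \left(1 + 2 \left(-4\right)\right)\right)^{2} = \left(-31 - 16 \left(1 - 8\right)\right)^{2} = \left(-31 - 16 \left(-7\right)\right)^{2} = \left(-31 + 112\right)^{2} = 81^{2} = 6561$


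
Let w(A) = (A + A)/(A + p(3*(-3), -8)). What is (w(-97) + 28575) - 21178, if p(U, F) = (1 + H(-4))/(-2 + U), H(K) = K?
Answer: 3936271/532 ≈ 7399.0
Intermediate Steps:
p(U, F) = -3/(-2 + U) (p(U, F) = (1 - 4)/(-2 + U) = -3/(-2 + U))
w(A) = 2*A/(3/11 + A) (w(A) = (A + A)/(A - 3/(-2 + 3*(-3))) = (2*A)/(A - 3/(-2 - 9)) = (2*A)/(A - 3/(-11)) = (2*A)/(A - 3*(-1/11)) = (2*A)/(A + 3/11) = (2*A)/(3/11 + A) = 2*A/(3/11 + A))
(w(-97) + 28575) - 21178 = (22*(-97)/(3 + 11*(-97)) + 28575) - 21178 = (22*(-97)/(3 - 1067) + 28575) - 21178 = (22*(-97)/(-1064) + 28575) - 21178 = (22*(-97)*(-1/1064) + 28575) - 21178 = (1067/532 + 28575) - 21178 = 15202967/532 - 21178 = 3936271/532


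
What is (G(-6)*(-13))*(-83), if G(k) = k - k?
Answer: 0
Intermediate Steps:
G(k) = 0
(G(-6)*(-13))*(-83) = (0*(-13))*(-83) = 0*(-83) = 0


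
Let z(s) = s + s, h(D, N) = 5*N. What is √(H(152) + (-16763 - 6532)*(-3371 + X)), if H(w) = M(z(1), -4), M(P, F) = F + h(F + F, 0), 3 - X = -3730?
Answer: I*√8432794 ≈ 2903.9*I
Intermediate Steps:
X = 3733 (X = 3 - 1*(-3730) = 3 + 3730 = 3733)
z(s) = 2*s
M(P, F) = F (M(P, F) = F + 5*0 = F + 0 = F)
H(w) = -4
√(H(152) + (-16763 - 6532)*(-3371 + X)) = √(-4 + (-16763 - 6532)*(-3371 + 3733)) = √(-4 - 23295*362) = √(-4 - 8432790) = √(-8432794) = I*√8432794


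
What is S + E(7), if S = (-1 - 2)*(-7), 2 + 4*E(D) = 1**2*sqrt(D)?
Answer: 41/2 + sqrt(7)/4 ≈ 21.161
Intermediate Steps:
E(D) = -1/2 + sqrt(D)/4 (E(D) = -1/2 + (1**2*sqrt(D))/4 = -1/2 + (1*sqrt(D))/4 = -1/2 + sqrt(D)/4)
S = 21 (S = -3*(-7) = 21)
S + E(7) = 21 + (-1/2 + sqrt(7)/4) = 41/2 + sqrt(7)/4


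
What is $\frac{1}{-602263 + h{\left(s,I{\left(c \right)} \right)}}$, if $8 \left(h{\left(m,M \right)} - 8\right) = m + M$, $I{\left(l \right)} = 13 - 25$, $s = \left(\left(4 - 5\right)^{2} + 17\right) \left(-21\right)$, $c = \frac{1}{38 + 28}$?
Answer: $- \frac{4}{2409215} \approx -1.6603 \cdot 10^{-6}$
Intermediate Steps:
$c = \frac{1}{66} \approx 0.015152$
$s = -378$ ($s = \left(\left(-1\right)^{2} + 17\right) \left(-21\right) = \left(1 + 17\right) \left(-21\right) = 18 \left(-21\right) = -378$)
$I{\left(l \right)} = -12$ ($I{\left(l \right)} = 13 - 25 = -12$)
$h{\left(m,M \right)} = 8 + \frac{M}{8} + \frac{m}{8}$ ($h{\left(m,M \right)} = 8 + \frac{m + M}{8} = 8 + \frac{M + m}{8} = 8 + \left(\frac{M}{8} + \frac{m}{8}\right) = 8 + \frac{M}{8} + \frac{m}{8}$)
$\frac{1}{-602263 + h{\left(s,I{\left(c \right)} \right)}} = \frac{1}{-602263 + \left(8 + \frac{1}{8} \left(-12\right) + \frac{1}{8} \left(-378\right)\right)} = \frac{1}{-602263 - \frac{163}{4}} = \frac{1}{- \frac{2409215}{4}} = - \frac{4}{2409215}$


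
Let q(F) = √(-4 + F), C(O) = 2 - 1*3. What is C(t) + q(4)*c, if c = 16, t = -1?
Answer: -1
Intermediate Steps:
C(O) = -1 (C(O) = 2 - 3 = -1)
C(t) + q(4)*c = -1 + √(-4 + 4)*16 = -1 + √0*16 = -1 + 0*16 = -1 + 0 = -1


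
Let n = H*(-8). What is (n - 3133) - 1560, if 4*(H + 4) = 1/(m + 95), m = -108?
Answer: -60591/13 ≈ -4660.8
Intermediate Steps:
H = -209/52 (H = -4 + 1/(4*(-108 + 95)) = -4 + (1/4)/(-13) = -4 + (1/4)*(-1/13) = -4 - 1/52 = -209/52 ≈ -4.0192)
n = 418/13 (n = -209/52*(-8) = 418/13 ≈ 32.154)
(n - 3133) - 1560 = (418/13 - 3133) - 1560 = -40311/13 - 1560 = -60591/13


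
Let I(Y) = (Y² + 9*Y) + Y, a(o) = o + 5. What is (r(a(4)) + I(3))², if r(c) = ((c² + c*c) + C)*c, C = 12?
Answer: 2576025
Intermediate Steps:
a(o) = 5 + o
I(Y) = Y² + 10*Y
r(c) = c*(12 + 2*c²) (r(c) = ((c² + c*c) + 12)*c = ((c² + c²) + 12)*c = (2*c² + 12)*c = (12 + 2*c²)*c = c*(12 + 2*c²))
(r(a(4)) + I(3))² = (2*(5 + 4)*(6 + (5 + 4)²) + 3*(10 + 3))² = (2*9*(6 + 9²) + 3*13)² = (2*9*(6 + 81) + 39)² = (2*9*87 + 39)² = (1566 + 39)² = 1605² = 2576025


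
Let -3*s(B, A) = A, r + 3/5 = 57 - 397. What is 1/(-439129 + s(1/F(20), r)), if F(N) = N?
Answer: -15/6585232 ≈ -2.2778e-6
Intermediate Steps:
r = -1703/5 (r = -3/5 + (57 - 397) = -3/5 - 340 = -1703/5 ≈ -340.60)
s(B, A) = -A/3
1/(-439129 + s(1/F(20), r)) = 1/(-439129 - 1/3*(-1703/5)) = 1/(-439129 + 1703/15) = 1/(-6585232/15) = -15/6585232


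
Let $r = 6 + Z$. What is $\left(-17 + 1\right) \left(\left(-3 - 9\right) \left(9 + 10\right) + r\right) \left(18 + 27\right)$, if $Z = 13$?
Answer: $150480$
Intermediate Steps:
$r = 19$ ($r = 6 + 13 = 19$)
$\left(-17 + 1\right) \left(\left(-3 - 9\right) \left(9 + 10\right) + r\right) \left(18 + 27\right) = \left(-17 + 1\right) \left(\left(-3 - 9\right) \left(9 + 10\right) + 19\right) \left(18 + 27\right) = - 16 \left(\left(-12\right) 19 + 19\right) 45 = - 16 \left(-228 + 19\right) 45 = \left(-16\right) \left(-209\right) 45 = 3344 \cdot 45 = 150480$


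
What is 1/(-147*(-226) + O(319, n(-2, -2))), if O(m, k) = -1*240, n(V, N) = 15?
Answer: 1/32982 ≈ 3.0320e-5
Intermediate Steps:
O(m, k) = -240
1/(-147*(-226) + O(319, n(-2, -2))) = 1/(-147*(-226) - 240) = 1/(33222 - 240) = 1/32982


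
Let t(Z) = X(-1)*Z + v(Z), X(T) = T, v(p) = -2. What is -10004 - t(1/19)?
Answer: -190037/19 ≈ -10002.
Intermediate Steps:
t(Z) = -2 - Z (t(Z) = -Z - 2 = -2 - Z)
-10004 - t(1/19) = -10004 - (-2 - 1/19) = -10004 - 1*(-39/19) = -10004 + 39/19 = -190037/19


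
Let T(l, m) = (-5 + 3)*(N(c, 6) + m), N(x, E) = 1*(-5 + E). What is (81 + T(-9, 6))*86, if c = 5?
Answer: 5762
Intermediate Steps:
N(x, E) = -5 + E
T(l, m) = -2 - 2*m (T(l, m) = (-5 + 3)*((-5 + 6) + m) = -2*(1 + m) = -2 - 2*m)
(81 + T(-9, 6))*86 = (81 + (-2 - 2*6))*86 = (81 + (-2 - 12))*86 = (81 - 14)*86 = 67*86 = 5762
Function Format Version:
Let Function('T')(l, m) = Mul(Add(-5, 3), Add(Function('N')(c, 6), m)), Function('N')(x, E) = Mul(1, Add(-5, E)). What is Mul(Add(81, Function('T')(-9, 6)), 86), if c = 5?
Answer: 5762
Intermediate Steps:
Function('N')(x, E) = Add(-5, E)
Function('T')(l, m) = Add(-2, Mul(-2, m)) (Function('T')(l, m) = Mul(Add(-5, 3), Add(Add(-5, 6), m)) = Mul(-2, Add(1, m)) = Add(-2, Mul(-2, m)))
Mul(Add(81, Function('T')(-9, 6)), 86) = Mul(Add(81, Add(-2, Mul(-2, 6))), 86) = Mul(Add(81, Add(-2, -12)), 86) = Mul(Add(81, -14), 86) = Mul(67, 86) = 5762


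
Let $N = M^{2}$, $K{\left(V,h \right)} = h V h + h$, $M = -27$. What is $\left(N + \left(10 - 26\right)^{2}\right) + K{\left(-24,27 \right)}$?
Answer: $-16484$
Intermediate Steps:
$K{\left(V,h \right)} = h + V h^{2}$ ($K{\left(V,h \right)} = V h h + h = V h^{2} + h = h + V h^{2}$)
$N = 729$ ($N = \left(-27\right)^{2} = 729$)
$\left(N + \left(10 - 26\right)^{2}\right) + K{\left(-24,27 \right)} = \left(729 + \left(10 - 26\right)^{2}\right) + 27 \left(1 - 648\right) = \left(729 + \left(-16\right)^{2}\right) + 27 \left(1 - 648\right) = \left(729 + 256\right) + 27 \left(-647\right) = 985 - 17469 = -16484$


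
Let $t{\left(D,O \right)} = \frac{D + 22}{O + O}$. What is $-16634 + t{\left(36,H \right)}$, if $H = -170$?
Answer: $- \frac{2827809}{170} \approx -16634.0$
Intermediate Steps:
$t{\left(D,O \right)} = \frac{22 + D}{2 O}$
$-16634 + t{\left(36,H \right)} = -16634 + \frac{22 + 36}{2 \left(-170\right)} = -16634 + \frac{1}{2} \left(- \frac{1}{170}\right) 58 = -16634 - \frac{29}{170} = - \frac{2827809}{170}$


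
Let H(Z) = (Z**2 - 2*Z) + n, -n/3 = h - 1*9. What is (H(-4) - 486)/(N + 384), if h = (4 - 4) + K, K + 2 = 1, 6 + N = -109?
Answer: -432/269 ≈ -1.6059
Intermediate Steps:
N = -115 (N = -6 - 109 = -115)
K = -1 (K = -2 + 1 = -1)
h = -1 (h = (4 - 4) - 1 = 0 - 1 = -1)
n = 30 (n = -3*(-1 - 1*9) = -3*(-1 - 9) = -3*(-10) = 30)
H(Z) = 30 + Z**2 - 2*Z (H(Z) = (Z**2 - 2*Z) + 30 = 30 + Z**2 - 2*Z)
(H(-4) - 486)/(N + 384) = ((30 + (-4)**2 - 2*(-4)) - 486)/(-115 + 384) = ((30 + 16 + 8) - 486)/269 = (54 - 486)*(1/269) = -432*1/269 = -432/269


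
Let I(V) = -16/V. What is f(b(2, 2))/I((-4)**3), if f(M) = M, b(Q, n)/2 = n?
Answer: 16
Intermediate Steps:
b(Q, n) = 2*n
f(b(2, 2))/I((-4)**3) = (2*2)/((-16/((-4)**3))) = 4/((-16/(-64))) = 4/((-16*(-1/64))) = 4/(1/4) = 4*4 = 16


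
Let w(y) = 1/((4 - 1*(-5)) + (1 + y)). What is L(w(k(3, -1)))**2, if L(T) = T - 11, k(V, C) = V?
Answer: 20164/169 ≈ 119.31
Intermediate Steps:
w(y) = 1/(10 + y) (w(y) = 1/((4 + 5) + (1 + y)) = 1/(9 + (1 + y)) = 1/(10 + y))
L(T) = -11 + T
L(w(k(3, -1)))**2 = (-11 + 1/(10 + 3))**2 = (-11 + 1/13)**2 = (-142/13)**2 = 20164/169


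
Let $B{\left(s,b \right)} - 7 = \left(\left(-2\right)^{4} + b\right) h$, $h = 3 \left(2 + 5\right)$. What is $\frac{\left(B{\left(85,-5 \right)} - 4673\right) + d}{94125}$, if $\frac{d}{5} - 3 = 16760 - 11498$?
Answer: $\frac{4378}{18825} \approx 0.23256$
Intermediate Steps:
$h = 21$ ($h = 3 \cdot 7 = 21$)
$d = 26325$ ($d = 15 + 5 \left(16760 - 11498\right) = 15 + 5 \cdot 5262 = 15 + 26310 = 26325$)
$B{\left(s,b \right)} = 343 + 21 b$ ($B{\left(s,b \right)} = 7 + \left(\left(-2\right)^{4} + b\right) 21 = 7 + \left(16 + b\right) 21 = 7 + \left(336 + 21 b\right) = 343 + 21 b$)
$\frac{\left(B{\left(85,-5 \right)} - 4673\right) + d}{94125} = \frac{\left(\left(343 + 21 \left(-5\right)\right) - 4673\right) + 26325}{94125} = \left(\left(\left(343 - 105\right) - 4673\right) + 26325\right) \frac{1}{94125} = \left(\left(238 - 4673\right) + 26325\right) \frac{1}{94125} = \left(-4435 + 26325\right) \frac{1}{94125} = 21890 \cdot \frac{1}{94125} = \frac{4378}{18825}$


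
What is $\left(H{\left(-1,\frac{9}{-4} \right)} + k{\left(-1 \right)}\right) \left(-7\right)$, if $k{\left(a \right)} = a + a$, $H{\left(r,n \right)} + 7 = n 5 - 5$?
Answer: $\frac{707}{4} \approx 176.75$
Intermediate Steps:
$H{\left(r,n \right)} = -12 + 5 n$ ($H{\left(r,n \right)} = -7 + \left(n 5 - 5\right) = -7 + \left(5 n - 5\right) = -7 + \left(-5 + 5 n\right) = -12 + 5 n$)
$k{\left(a \right)} = 2 a$
$\left(H{\left(-1,\frac{9}{-4} \right)} + k{\left(-1 \right)}\right) \left(-7\right) = \left(\left(-12 + 5 \frac{9}{-4}\right) + 2 \left(-1\right)\right) \left(-7\right) = \left(\left(-12 + 5 \cdot 9 \left(- \frac{1}{4}\right)\right) - 2\right) \left(-7\right) = \left(\left(-12 + 5 \left(- \frac{9}{4}\right)\right) - 2\right) \left(-7\right) = \left(\left(-12 - \frac{45}{4}\right) - 2\right) \left(-7\right) = \left(- \frac{93}{4} - 2\right) \left(-7\right) = \left(- \frac{101}{4}\right) \left(-7\right) = \frac{707}{4}$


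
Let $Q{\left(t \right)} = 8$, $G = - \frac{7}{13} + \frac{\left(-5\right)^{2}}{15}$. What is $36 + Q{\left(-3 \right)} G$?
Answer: $\frac{1756}{39} \approx 45.026$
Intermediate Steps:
$G = \frac{44}{39}$ ($G = \left(-7\right) \frac{1}{13} + 25 \cdot \frac{1}{15} = - \frac{7}{13} + \frac{5}{3} = \frac{44}{39} \approx 1.1282$)
$36 + Q{\left(-3 \right)} G = 36 + 8 \cdot \frac{44}{39} = 36 + \frac{352}{39} = \frac{1756}{39}$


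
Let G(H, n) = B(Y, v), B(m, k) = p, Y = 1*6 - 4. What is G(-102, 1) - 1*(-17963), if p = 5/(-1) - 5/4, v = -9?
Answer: 71827/4 ≈ 17957.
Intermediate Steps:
Y = 2 (Y = 6 - 4 = 2)
p = -25/4 (p = 5*(-1) - 5*¼ = -5 - 5/4 = -25/4 ≈ -6.2500)
B(m, k) = -25/4
G(H, n) = -25/4
G(-102, 1) - 1*(-17963) = -25/4 - 1*(-17963) = -25/4 + 17963 = 71827/4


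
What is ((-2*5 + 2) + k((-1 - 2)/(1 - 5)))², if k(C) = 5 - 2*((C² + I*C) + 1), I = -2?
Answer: 625/64 ≈ 9.7656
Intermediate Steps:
k(C) = 3 - 2*C² + 4*C (k(C) = 5 - 2*((C² - 2*C) + 1) = 5 - 2*(1 + C² - 2*C) = 5 + (-2 - 2*C² + 4*C) = 3 - 2*C² + 4*C)
((-2*5 + 2) + k((-1 - 2)/(1 - 5)))² = ((-2*5 + 2) + (3 - 2*(-1 - 2)²/(1 - 5)² + 4*((-1 - 2)/(1 - 5))))² = ((-10 + 2) + (3 - 2*(-3/(-4))² + 4*(-3/(-4))))² = (-8 + (3 - 2*(-3*(-¼))² + 4*(-3*(-¼))))² = (-8 + (3 - 2*(¾)² + 4*(¾)))² = (-8 + (3 - 2*9/16 + 3))² = (-8 + (3 - 9/8 + 3))² = (-8 + 39/8)² = (-25/8)² = 625/64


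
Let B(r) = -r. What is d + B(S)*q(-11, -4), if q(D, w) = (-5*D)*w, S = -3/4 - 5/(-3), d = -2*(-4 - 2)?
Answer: 641/3 ≈ 213.67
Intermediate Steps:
d = 12 (d = -2*(-6) = 12)
S = 11/12 (S = -3*1/4 - 5*(-1/3) = -3/4 + 5/3 = 11/12 ≈ 0.91667)
q(D, w) = -5*D*w
d + B(S)*q(-11, -4) = 12 + (-1*11/12)*(-5*(-11)*(-4)) = 12 - 11/12*(-220) = 12 + 605/3 = 641/3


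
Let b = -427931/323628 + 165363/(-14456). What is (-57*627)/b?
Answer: 41800033906488/14925566875 ≈ 2800.6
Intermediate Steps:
b = -14925566875/1169591592 (b = -427931*1/323628 + 165363*(-1/14456) = -427931/323628 - 165363/14456 = -14925566875/1169591592 ≈ -12.761)
(-57*627)/b = (-57*627)/(-14925566875/1169591592) = -35739*(-1169591592/14925566875) = 41800033906488/14925566875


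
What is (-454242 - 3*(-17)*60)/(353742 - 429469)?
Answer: 451182/75727 ≈ 5.9580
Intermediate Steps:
(-454242 - 3*(-17)*60)/(353742 - 429469) = (-454242 + 51*60)/(-75727) = (-454242 + 3060)*(-1/75727) = -451182*(-1/75727) = 451182/75727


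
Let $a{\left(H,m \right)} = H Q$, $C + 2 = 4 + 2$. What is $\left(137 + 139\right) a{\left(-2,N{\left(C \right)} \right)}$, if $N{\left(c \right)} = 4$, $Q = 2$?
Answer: $-1104$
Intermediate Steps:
$C = 4$ ($C = -2 + \left(4 + 2\right) = -2 + 6 = 4$)
$a{\left(H,m \right)} = 2 H$ ($a{\left(H,m \right)} = H 2 = 2 H$)
$\left(137 + 139\right) a{\left(-2,N{\left(C \right)} \right)} = \left(137 + 139\right) 2 \left(-2\right) = 276 \left(-4\right) = -1104$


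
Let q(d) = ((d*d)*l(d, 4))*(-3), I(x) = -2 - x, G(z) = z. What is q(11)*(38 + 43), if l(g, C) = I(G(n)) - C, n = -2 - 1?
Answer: 88209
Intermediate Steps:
n = -3
l(g, C) = 1 - C (l(g, C) = (-2 - 1*(-3)) - C = (-2 + 3) - C = 1 - C)
q(d) = 9*d**2 (q(d) = ((d*d)*(1 - 1*4))*(-3) = (d**2*(1 - 4))*(-3) = (d**2*(-3))*(-3) = -3*d**2*(-3) = 9*d**2)
q(11)*(38 + 43) = (9*11**2)*(38 + 43) = (9*121)*81 = 1089*81 = 88209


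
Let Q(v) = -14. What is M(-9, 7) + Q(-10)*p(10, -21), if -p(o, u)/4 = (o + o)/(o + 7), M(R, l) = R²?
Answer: 2497/17 ≈ 146.88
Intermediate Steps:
p(o, u) = -8*o/(7 + o) (p(o, u) = -4*(o + o)/(o + 7) = -4*2*o/(7 + o) = -8*o/(7 + o))
M(-9, 7) + Q(-10)*p(10, -21) = (-9)² - (-112)*10/(7 + 10) = 81 - (-112)*10/17 = 81 - 14*(-80/17) = 81 + 1120/17 = 2497/17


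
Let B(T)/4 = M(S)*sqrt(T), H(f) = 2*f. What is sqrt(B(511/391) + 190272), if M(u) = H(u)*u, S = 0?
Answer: 8*sqrt(2973) ≈ 436.20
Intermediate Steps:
M(u) = 2*u**2 (M(u) = (2*u)*u = 2*u**2)
B(T) = 0 (B(T) = 4*((2*0**2)*sqrt(T)) = 4*((2*0)*sqrt(T)) = 4*(0*sqrt(T)) = 4*0 = 0)
sqrt(B(511/391) + 190272) = sqrt(0 + 190272) = sqrt(190272) = 8*sqrt(2973)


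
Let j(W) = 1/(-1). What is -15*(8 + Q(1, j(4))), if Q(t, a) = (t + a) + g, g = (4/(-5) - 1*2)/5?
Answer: -558/5 ≈ -111.60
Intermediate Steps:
g = -14/25 (g = (4*(-1/5) - 2)*(1/5) = (-4/5 - 2)*(1/5) = -14/5*1/5 = -14/25 ≈ -0.56000)
j(W) = -1
Q(t, a) = -14/25 + a + t (Q(t, a) = (t + a) - 14/25 = (a + t) - 14/25 = -14/25 + a + t)
-15*(8 + Q(1, j(4))) = -15*(8 + (-14/25 - 1 + 1)) = -15*(8 - 14/25) = -15*186/25 = -558/5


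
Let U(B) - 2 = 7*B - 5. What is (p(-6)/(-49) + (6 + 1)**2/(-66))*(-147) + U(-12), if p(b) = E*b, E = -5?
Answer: 2467/22 ≈ 112.14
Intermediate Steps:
p(b) = -5*b
U(B) = -3 + 7*B (U(B) = 2 + (7*B - 5) = 2 + (-5 + 7*B) = -3 + 7*B)
(p(-6)/(-49) + (6 + 1)**2/(-66))*(-147) + U(-12) = (-5*(-6)/(-49) + (6 + 1)**2/(-66))*(-147) + (-3 + 7*(-12)) = (30*(-1/49) + 7**2*(-1/66))*(-147) + (-3 - 84) = (-30/49 + 49*(-1/66))*(-147) - 87 = (-30/49 - 49/66)*(-147) - 87 = -4381/3234*(-147) - 87 = 4381/22 - 87 = 2467/22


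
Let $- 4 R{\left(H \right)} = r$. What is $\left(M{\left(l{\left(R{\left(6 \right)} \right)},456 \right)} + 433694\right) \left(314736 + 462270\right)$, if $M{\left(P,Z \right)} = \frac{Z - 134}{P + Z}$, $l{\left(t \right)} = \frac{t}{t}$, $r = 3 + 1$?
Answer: $\frac{154001408150880}{457} \approx 3.3698 \cdot 10^{11}$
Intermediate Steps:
$r = 4$
$R{\left(H \right)} = -1$ ($R{\left(H \right)} = \left(- \frac{1}{4}\right) 4 = -1$)
$l{\left(t \right)} = 1$
$M{\left(P,Z \right)} = \frac{-134 + Z}{P + Z}$
$\left(M{\left(l{\left(R{\left(6 \right)} \right)},456 \right)} + 433694\right) \left(314736 + 462270\right) = \left(\frac{-134 + 456}{1 + 456} + 433694\right) \left(314736 + 462270\right) = \left(\frac{1}{457} \cdot 322 + 433694\right) 777006 = \left(\frac{322}{457} + 433694\right) 777006 = \frac{198198480}{457} \cdot 777006 = \frac{154001408150880}{457}$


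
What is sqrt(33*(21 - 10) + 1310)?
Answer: sqrt(1673) ≈ 40.902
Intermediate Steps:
sqrt(33*(21 - 10) + 1310) = sqrt(33*11 + 1310) = sqrt(363 + 1310) = sqrt(1673)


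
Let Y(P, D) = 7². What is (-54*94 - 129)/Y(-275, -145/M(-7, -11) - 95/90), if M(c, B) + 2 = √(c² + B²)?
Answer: -5205/49 ≈ -106.22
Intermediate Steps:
M(c, B) = -2 + √(B² + c²) (M(c, B) = -2 + √(c² + B²) = -2 + √(B² + c²))
Y(P, D) = 49
(-54*94 - 129)/Y(-275, -145/M(-7, -11) - 95/90) = (-54*94 - 129)/49 = (-5076 - 129)*(1/49) = -5205*1/49 = -5205/49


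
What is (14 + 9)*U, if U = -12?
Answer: -276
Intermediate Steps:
(14 + 9)*U = (14 + 9)*(-12) = 23*(-12) = -276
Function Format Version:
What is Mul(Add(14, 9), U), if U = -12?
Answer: -276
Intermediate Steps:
Mul(Add(14, 9), U) = Mul(Add(14, 9), -12) = Mul(23, -12) = -276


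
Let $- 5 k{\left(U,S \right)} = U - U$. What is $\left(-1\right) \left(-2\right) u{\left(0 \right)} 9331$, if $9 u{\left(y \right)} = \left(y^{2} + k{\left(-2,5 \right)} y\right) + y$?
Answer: $0$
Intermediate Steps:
$k{\left(U,S \right)} = 0$ ($k{\left(U,S \right)} = - \frac{U - U}{5} = \left(- \frac{1}{5}\right) 0 = 0$)
$u{\left(y \right)} = \frac{y}{9} + \frac{y^{2}}{9}$ ($u{\left(y \right)} = \frac{\left(y^{2} + 0 y\right) + y}{9} = \frac{\left(y^{2} + 0\right) + y}{9} = \frac{y^{2} + y}{9} = \frac{y + y^{2}}{9} = \frac{y}{9} + \frac{y^{2}}{9}$)
$\left(-1\right) \left(-2\right) u{\left(0 \right)} 9331 = \left(-1\right) \left(-2\right) \frac{1}{9} \cdot 0 \left(1 + 0\right) 9331 = 2 \cdot \frac{1}{9} \cdot 0 \cdot 1 \cdot 9331 = 2 \cdot 0 \cdot 9331 = 0 \cdot 9331 = 0$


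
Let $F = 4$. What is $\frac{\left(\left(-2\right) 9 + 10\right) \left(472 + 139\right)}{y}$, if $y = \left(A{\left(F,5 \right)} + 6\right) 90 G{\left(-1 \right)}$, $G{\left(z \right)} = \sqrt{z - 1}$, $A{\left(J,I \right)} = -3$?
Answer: $\frac{1222 i \sqrt{2}}{135} \approx 12.801 i$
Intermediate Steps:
$G{\left(z \right)} = \sqrt{-1 + z}$
$y = 270 i \sqrt{2}$ ($y = \left(-3 + 6\right) 90 \sqrt{-1 - 1} = 3 \cdot 90 \sqrt{-2} = 270 i \sqrt{2} \approx 381.84 i$)
$\frac{\left(\left(-2\right) 9 + 10\right) \left(472 + 139\right)}{y} = \frac{\left(\left(-2\right) 9 + 10\right) \left(472 + 139\right)}{270 i \sqrt{2}} = \left(-18 + 10\right) 611 \left(- \frac{i \sqrt{2}}{540}\right) = \left(-8\right) 611 \left(- \frac{i \sqrt{2}}{540}\right) = - 4888 \left(- \frac{i \sqrt{2}}{540}\right) = \frac{1222 i \sqrt{2}}{135}$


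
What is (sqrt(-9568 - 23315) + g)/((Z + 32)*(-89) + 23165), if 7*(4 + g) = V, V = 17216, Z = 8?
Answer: 17188/137235 + I*sqrt(32883)/19605 ≈ 0.12525 + 0.0092495*I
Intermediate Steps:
g = 17188/7 (g = -4 + (1/7)*17216 = -4 + 17216/7 = 17188/7 ≈ 2455.4)
(sqrt(-9568 - 23315) + g)/((Z + 32)*(-89) + 23165) = (sqrt(-9568 - 23315) + 17188/7)/((8 + 32)*(-89) + 23165) = (sqrt(-32883) + 17188/7)/(40*(-89) + 23165) = (I*sqrt(32883) + 17188/7)/(-3560 + 23165) = (17188/7 + I*sqrt(32883))/19605 = (17188/7 + I*sqrt(32883))*(1/19605) = 17188/137235 + I*sqrt(32883)/19605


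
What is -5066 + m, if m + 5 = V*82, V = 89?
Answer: 2227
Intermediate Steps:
m = 7293 (m = -5 + 89*82 = -5 + 7298 = 7293)
-5066 + m = -5066 + 7293 = 2227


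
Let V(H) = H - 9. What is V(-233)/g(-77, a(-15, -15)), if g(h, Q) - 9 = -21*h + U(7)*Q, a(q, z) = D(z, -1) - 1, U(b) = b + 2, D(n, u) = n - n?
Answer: -22/147 ≈ -0.14966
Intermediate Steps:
D(n, u) = 0
U(b) = 2 + b
a(q, z) = -1 (a(q, z) = 0 - 1 = -1)
V(H) = -9 + H
g(h, Q) = 9 - 21*h + 9*Q (g(h, Q) = 9 + (-21*h + (2 + 7)*Q) = 9 + (-21*h + 9*Q) = 9 - 21*h + 9*Q)
V(-233)/g(-77, a(-15, -15)) = (-9 - 233)/(9 - 21*(-77) + 9*(-1)) = -242/(9 + 1617 - 9) = -242/1617 = -242*1/1617 = -22/147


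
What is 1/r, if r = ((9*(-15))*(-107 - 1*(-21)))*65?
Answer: 1/754650 ≈ 1.3251e-6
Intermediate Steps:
r = 754650 (r = -135*(-107 + 21)*65 = -135*(-86)*65 = 11610*65 = 754650)
1/r = 1/754650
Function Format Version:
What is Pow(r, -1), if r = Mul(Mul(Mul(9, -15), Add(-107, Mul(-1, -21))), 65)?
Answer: Rational(1, 754650) ≈ 1.3251e-6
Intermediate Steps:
r = 754650 (r = Mul(Mul(-135, Add(-107, 21)), 65) = Mul(Mul(-135, -86), 65) = Mul(11610, 65) = 754650)
Pow(r, -1) = Pow(754650, -1) = Rational(1, 754650)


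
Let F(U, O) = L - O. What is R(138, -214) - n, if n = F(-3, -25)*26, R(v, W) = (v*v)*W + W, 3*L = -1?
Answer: -12228814/3 ≈ -4.0763e+6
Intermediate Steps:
L = -⅓ (L = (⅓)*(-1) = -⅓ ≈ -0.33333)
R(v, W) = W + W*v² (R(v, W) = v²*W + W = W*v² + W = W + W*v²)
F(U, O) = -⅓ - O
n = 1924/3 (n = (-⅓ - 1*(-25))*26 = (-⅓ + 25)*26 = (74/3)*26 = 1924/3 ≈ 641.33)
R(138, -214) - n = -214*(1 + 138²) - 1*1924/3 = -214*(1 + 19044) - 1924/3 = -214*19045 - 1924/3 = -4075630 - 1924/3 = -12228814/3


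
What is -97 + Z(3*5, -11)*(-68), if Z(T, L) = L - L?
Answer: -97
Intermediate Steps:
Z(T, L) = 0
-97 + Z(3*5, -11)*(-68) = -97 + 0*(-68) = -97 + 0 = -97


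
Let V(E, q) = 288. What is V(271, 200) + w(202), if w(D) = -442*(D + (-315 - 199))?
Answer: 138192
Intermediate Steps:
w(D) = 227188 - 442*D (w(D) = -442*(D - 514) = -442*(-514 + D) = 227188 - 442*D)
V(271, 200) + w(202) = 288 + (227188 - 442*202) = 288 + (227188 - 89284) = 288 + 137904 = 138192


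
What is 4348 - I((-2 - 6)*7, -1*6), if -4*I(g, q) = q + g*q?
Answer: 8861/2 ≈ 4430.5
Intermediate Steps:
I(g, q) = -q/4 - g*q/4 (I(g, q) = -(q + g*q)/4 = -q/4 - g*q/4)
4348 - I((-2 - 6)*7, -1*6) = 4348 - (-1)*(-1*6)*(1 + (-2 - 6)*7)/4 = 4348 - (-1)*(-6)*(1 - 8*7)/4 = 4348 - (-1)*(-6)*(1 - 56)/4 = 4348 - (-1)*(-6)*(-55)/4 = 4348 - 1*(-165/2) = 4348 + 165/2 = 8861/2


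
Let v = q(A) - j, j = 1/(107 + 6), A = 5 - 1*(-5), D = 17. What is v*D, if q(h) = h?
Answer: 19193/113 ≈ 169.85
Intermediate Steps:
A = 10 (A = 5 + 5 = 10)
j = 1/113 ≈ 0.0088496
v = 1129/113 (v = 10 - 1*1/113 = 10 - 1/113 = 1129/113 ≈ 9.9911)
v*D = (1129/113)*17 = 19193/113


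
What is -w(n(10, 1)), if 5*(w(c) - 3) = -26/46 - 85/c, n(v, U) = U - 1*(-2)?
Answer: 959/345 ≈ 2.7797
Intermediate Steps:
n(v, U) = 2 + U (n(v, U) = U + 2 = 2 + U)
w(c) = 332/115 - 17/c (w(c) = 3 + (-26/46 - 85/c)/5 = 3 + (-26*1/46 - 85/c)/5 = 3 + (-13/23 - 85/c)/5 = 3 + (-13/115 - 17/c) = 332/115 - 17/c)
-w(n(10, 1)) = -(332/115 - 17/(2 + 1)) = -(332/115 - 17/3) = -1*(-959/345) = 959/345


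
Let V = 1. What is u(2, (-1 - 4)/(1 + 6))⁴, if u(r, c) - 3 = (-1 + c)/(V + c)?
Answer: 81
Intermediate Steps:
u(r, c) = 3 + (-1 + c)/(1 + c)
u(2, (-1 - 4)/(1 + 6))⁴ = (2*(1 + 2*((-1 - 4)/(1 + 6)))/(1 + (-1 - 4)/(1 + 6)))⁴ = (2*(1 + 2*(-5/7))/(1 - 5/7))⁴ = (2*(1 - 10/7)/(2/7))⁴ = (2*(7/2)*(-3/7))⁴ = (-3)⁴ = 81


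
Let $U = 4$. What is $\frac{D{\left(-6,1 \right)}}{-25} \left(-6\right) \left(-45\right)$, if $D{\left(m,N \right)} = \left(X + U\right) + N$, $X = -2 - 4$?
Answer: $\frac{54}{5} \approx 10.8$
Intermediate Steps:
$X = -6$
$D{\left(m,N \right)} = -2 + N$ ($D{\left(m,N \right)} = \left(-6 + 4\right) + N = -2 + N$)
$\frac{D{\left(-6,1 \right)}}{-25} \left(-6\right) \left(-45\right) = \frac{-2 + 1}{-25} \left(-6\right) \left(-45\right) = \left(-1\right) \left(- \frac{1}{25}\right) \left(-6\right) \left(-45\right) = \frac{1}{25} \left(-6\right) \left(-45\right) = \left(- \frac{6}{25}\right) \left(-45\right) = \frac{54}{5}$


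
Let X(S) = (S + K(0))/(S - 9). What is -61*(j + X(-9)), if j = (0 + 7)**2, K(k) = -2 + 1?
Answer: -27206/9 ≈ -3022.9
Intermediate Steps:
K(k) = -1
j = 49 (j = 7**2 = 49)
X(S) = (-1 + S)/(-9 + S) (X(S) = (S - 1)/(S - 9) = (-1 + S)/(-9 + S))
-61*(j + X(-9)) = -61*(49 + (-1 - 9)/(-9 - 9)) = -61*(49 - 10/(-18)) = -61*(49 - 1/18*(-10)) = -61*(49 + 5/9) = -61*446/9 = -27206/9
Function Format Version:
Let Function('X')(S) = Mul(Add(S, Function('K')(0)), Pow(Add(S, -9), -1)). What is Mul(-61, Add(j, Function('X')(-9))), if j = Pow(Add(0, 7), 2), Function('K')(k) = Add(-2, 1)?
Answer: Rational(-27206, 9) ≈ -3022.9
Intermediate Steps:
Function('K')(k) = -1
j = 49 (j = Pow(7, 2) = 49)
Function('X')(S) = Mul(Pow(Add(-9, S), -1), Add(-1, S)) (Function('X')(S) = Mul(Add(S, -1), Pow(Add(S, -9), -1)) = Mul(Add(-1, S), Pow(Add(-9, S), -1)) = Mul(Pow(Add(-9, S), -1), Add(-1, S)))
Mul(-61, Add(j, Function('X')(-9))) = Mul(-61, Add(49, Mul(Pow(Add(-9, -9), -1), Add(-1, -9)))) = Mul(-61, Add(49, Mul(Pow(-18, -1), -10))) = Mul(-61, Add(49, Mul(Rational(-1, 18), -10))) = Mul(-61, Add(49, Rational(5, 9))) = Mul(-61, Rational(446, 9)) = Rational(-27206, 9)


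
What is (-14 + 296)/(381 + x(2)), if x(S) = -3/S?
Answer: 188/253 ≈ 0.74308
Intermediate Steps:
(-14 + 296)/(381 + x(2)) = (-14 + 296)/(381 - 3/2) = 282/(381 - 3*½) = 282/(381 - 3/2) = 282/(759/2) = 282*(2/759) = 188/253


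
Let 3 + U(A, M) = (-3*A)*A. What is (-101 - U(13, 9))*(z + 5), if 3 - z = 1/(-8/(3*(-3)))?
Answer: 22495/8 ≈ 2811.9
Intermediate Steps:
U(A, M) = -3 - 3*A**2 (U(A, M) = -3 + (-3*A)*A = -3 - 3*A**2)
z = 15/8 (z = 3 - 1/((-8/(3*(-3)))) = 3 - 1/((-8/(-9))) = 3 - 1/((-8*(-1/9))) = 3 - 1/8/9 = 3 - 9/8 = 15/8 ≈ 1.8750)
(-101 - U(13, 9))*(z + 5) = (-101 - (-3 - 3*13**2))*(15/8 + 5) = (-101 - (-3 - 3*169))*(55/8) = (-101 - (-3 - 507))*(55/8) = (-101 - 1*(-510))*(55/8) = (-101 + 510)*(55/8) = 409*(55/8) = 22495/8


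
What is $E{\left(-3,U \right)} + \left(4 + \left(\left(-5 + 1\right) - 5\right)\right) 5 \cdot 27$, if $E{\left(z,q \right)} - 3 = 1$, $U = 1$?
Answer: $-671$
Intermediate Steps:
$E{\left(z,q \right)} = 4$ ($E{\left(z,q \right)} = 3 + 1 = 4$)
$E{\left(-3,U \right)} + \left(4 + \left(\left(-5 + 1\right) - 5\right)\right) 5 \cdot 27 = 4 + \left(4 + \left(\left(-5 + 1\right) - 5\right)\right) 5 \cdot 27 = 4 + \left(4 - 9\right) 5 \cdot 27 = 4 + \left(-5\right) 5 \cdot 27 = 4 - 675 = -671$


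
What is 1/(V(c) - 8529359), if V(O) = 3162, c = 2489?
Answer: -1/8526197 ≈ -1.1729e-7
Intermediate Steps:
1/(V(c) - 8529359) = 1/(3162 - 8529359) = 1/(-8526197) = -1/8526197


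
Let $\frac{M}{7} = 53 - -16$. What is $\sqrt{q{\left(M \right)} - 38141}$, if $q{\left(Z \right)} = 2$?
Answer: $i \sqrt{38139} \approx 195.29 i$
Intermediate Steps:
$M = 483$ ($M = 7 \left(53 - -16\right) = 7 \left(53 + 16\right) = 7 \cdot 69 = 483$)
$\sqrt{q{\left(M \right)} - 38141} = \sqrt{2 - 38141} = \sqrt{-38139} = i \sqrt{38139}$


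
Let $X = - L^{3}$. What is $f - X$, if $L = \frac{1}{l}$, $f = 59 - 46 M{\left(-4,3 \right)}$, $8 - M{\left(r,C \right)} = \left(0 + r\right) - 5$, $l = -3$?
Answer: $- \frac{19522}{27} \approx -723.04$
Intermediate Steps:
$M{\left(r,C \right)} = 13 - r$ ($M{\left(r,C \right)} = 8 - \left(\left(0 + r\right) - 5\right) = 8 - \left(r - 5\right) = 8 - \left(-5 + r\right) = 13 - r$)
$f = -723$ ($f = 59 - 46 \left(13 - -4\right) = 59 - 46 \left(13 + 4\right) = 59 - 782 = -723$)
$L = - \frac{1}{3}$ ($L = \frac{1}{-3} = - \frac{1}{3} \approx -0.33333$)
$X = \frac{1}{27}$ ($X = - \left(- \frac{1}{3}\right)^{3} = \left(-1\right) \left(- \frac{1}{27}\right) = \frac{1}{27} \approx 0.037037$)
$f - X = -723 - \frac{1}{27} = - \frac{19522}{27}$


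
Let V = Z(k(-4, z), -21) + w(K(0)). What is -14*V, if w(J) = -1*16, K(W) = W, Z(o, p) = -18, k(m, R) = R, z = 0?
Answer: 476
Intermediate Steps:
w(J) = -16
V = -34 (V = -18 - 16 = -34)
-14*V = -14*(-34) = 476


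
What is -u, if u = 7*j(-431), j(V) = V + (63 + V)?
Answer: 5593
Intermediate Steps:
j(V) = 63 + 2*V
u = -5593 (u = 7*(63 + 2*(-431)) = 7*(63 - 862) = 7*(-799) = -5593)
-u = -1*(-5593) = 5593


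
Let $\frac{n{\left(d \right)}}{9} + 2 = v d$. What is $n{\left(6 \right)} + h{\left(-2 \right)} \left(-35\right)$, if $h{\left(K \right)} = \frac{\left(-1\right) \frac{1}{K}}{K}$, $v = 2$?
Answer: $\frac{395}{4} \approx 98.75$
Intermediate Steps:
$n{\left(d \right)} = -18 + 18 d$ ($n{\left(d \right)} = -18 + 9 \cdot 2 d = -18 + 18 d$)
$h{\left(K \right)} = - \frac{1}{K^{2}}$
$n{\left(6 \right)} + h{\left(-2 \right)} \left(-35\right) = \left(-18 + 18 \cdot 6\right) + - \frac{1}{4} \left(-35\right) = \left(-18 + 108\right) + \left(-1\right) \frac{1}{4} \left(-35\right) = 90 - - \frac{35}{4} = 90 + \frac{35}{4} = \frac{395}{4}$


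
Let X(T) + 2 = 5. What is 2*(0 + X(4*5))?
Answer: 6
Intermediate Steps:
X(T) = 3 (X(T) = -2 + 5 = 3)
2*(0 + X(4*5)) = 2*(0 + 3) = 2*3 = 6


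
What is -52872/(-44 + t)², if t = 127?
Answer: -52872/6889 ≈ -7.6748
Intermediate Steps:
-52872/(-44 + t)² = -52872/(-44 + 127)² = -52872/(83²) = -52872/6889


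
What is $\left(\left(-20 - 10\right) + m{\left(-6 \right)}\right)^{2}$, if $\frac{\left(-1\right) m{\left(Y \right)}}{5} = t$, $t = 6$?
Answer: $3600$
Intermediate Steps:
$m{\left(Y \right)} = -30$ ($m{\left(Y \right)} = \left(-5\right) 6 = -30$)
$\left(\left(-20 - 10\right) + m{\left(-6 \right)}\right)^{2} = \left(\left(-20 - 10\right) - 30\right)^{2} = \left(-30 - 30\right)^{2} = \left(-60\right)^{2} = 3600$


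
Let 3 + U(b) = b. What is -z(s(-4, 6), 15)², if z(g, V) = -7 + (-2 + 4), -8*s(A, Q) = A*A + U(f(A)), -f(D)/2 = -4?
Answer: -25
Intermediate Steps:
f(D) = 8 (f(D) = -2*(-4) = 8)
U(b) = -3 + b
s(A, Q) = -5/8 - A²/8 (s(A, Q) = -(A*A + (-3 + 8))/8 = -(A² + 5)/8 = -(5 + A²)/8 = -5/8 - A²/8)
z(g, V) = -5 (z(g, V) = -7 + 2 = -5)
-z(s(-4, 6), 15)² = -1*(-5)² = -1*25 = -25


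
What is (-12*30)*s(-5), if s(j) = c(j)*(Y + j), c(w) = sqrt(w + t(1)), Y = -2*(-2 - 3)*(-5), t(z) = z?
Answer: 39600*I ≈ 39600.0*I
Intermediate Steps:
Y = -50 (Y = -2*(-5)*(-5) = 10*(-5) = -50)
c(w) = sqrt(1 + w) (c(w) = sqrt(w + 1) = sqrt(1 + w))
s(j) = sqrt(1 + j)*(-50 + j)
(-12*30)*s(-5) = (-12*30)*(sqrt(1 - 5)*(-50 - 5)) = -360*sqrt(-4)*(-55) = -360*2*I*(-55) = -(-39600)*I = 39600*I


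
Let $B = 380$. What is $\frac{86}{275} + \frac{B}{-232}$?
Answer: $- \frac{21137}{15950} \approx -1.3252$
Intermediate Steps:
$\frac{86}{275} + \frac{B}{-232} = \frac{86}{275} + \frac{380}{-232} = 86 \cdot \frac{1}{275} + 380 \left(- \frac{1}{232}\right) = \frac{86}{275} - \frac{95}{58} = - \frac{21137}{15950}$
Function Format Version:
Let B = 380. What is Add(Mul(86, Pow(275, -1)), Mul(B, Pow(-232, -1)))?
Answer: Rational(-21137, 15950) ≈ -1.3252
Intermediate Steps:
Add(Mul(86, Pow(275, -1)), Mul(B, Pow(-232, -1))) = Add(Mul(86, Pow(275, -1)), Mul(380, Pow(-232, -1))) = Add(Mul(86, Rational(1, 275)), Mul(380, Rational(-1, 232))) = Add(Rational(86, 275), Rational(-95, 58)) = Rational(-21137, 15950)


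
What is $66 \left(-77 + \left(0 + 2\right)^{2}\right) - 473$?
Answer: $-5291$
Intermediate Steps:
$66 \left(-77 + \left(0 + 2\right)^{2}\right) - 473 = 66 \left(-77 + 2^{2}\right) - 473 = 66 \left(-77 + 4\right) - 473 = 66 \left(-73\right) - 473 = -4818 - 473 = -5291$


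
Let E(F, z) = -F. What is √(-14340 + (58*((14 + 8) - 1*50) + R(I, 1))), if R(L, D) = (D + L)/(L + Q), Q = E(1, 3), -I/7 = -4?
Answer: I*√1292997/9 ≈ 126.34*I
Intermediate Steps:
I = 28 (I = -7*(-4) = 28)
Q = -1 (Q = -1*1 = -1)
R(L, D) = (D + L)/(-1 + L) (R(L, D) = (D + L)/(L - 1) = (D + L)/(-1 + L))
√(-14340 + (58*((14 + 8) - 1*50) + R(I, 1))) = √(-14340 + (58*((14 + 8) - 1*50) + (1 + 28)/(-1 + 28))) = √(-14340 + (58*(22 - 50) + 29/27)) = √(-14340 + (58*(-28) + (1/27)*29)) = √(-14340 + (-1624 + 29/27)) = √(-14340 - 43819/27) = √(-430999/27) = I*√1292997/9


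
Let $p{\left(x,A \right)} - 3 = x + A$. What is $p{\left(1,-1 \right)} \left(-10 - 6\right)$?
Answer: $-48$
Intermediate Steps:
$p{\left(x,A \right)} = 3 + A + x$ ($p{\left(x,A \right)} = 3 + \left(x + A\right) = 3 + \left(A + x\right) = 3 + A + x$)
$p{\left(1,-1 \right)} \left(-10 - 6\right) = \left(3 - 1 + 1\right) \left(-10 - 6\right) = 3 \left(-16\right) = -48$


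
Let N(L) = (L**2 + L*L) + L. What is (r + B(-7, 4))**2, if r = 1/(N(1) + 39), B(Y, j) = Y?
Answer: 85849/1764 ≈ 48.667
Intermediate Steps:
N(L) = L + 2*L**2 (N(L) = (L**2 + L**2) + L = 2*L**2 + L = L + 2*L**2)
r = 1/42 (r = 1/(1*(1 + 2*1) + 39) = 1/(1*(1 + 2) + 39) = 1/(1*3 + 39) = 1/(3 + 39) = 1/42 ≈ 0.023810)
(r + B(-7, 4))**2 = (1/42 - 7)**2 = (-293/42)**2 = 85849/1764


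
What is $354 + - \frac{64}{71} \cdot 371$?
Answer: $\frac{1390}{71} \approx 19.577$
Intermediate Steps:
$354 + - \frac{64}{71} \cdot 371 = 354 + \left(-64\right) \frac{1}{71} \cdot 371 = 354 - \frac{23744}{71} = \frac{1390}{71}$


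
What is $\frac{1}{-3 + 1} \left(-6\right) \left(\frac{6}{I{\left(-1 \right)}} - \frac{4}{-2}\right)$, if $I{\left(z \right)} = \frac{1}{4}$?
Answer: $78$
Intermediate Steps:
$I{\left(z \right)} = \frac{1}{4}$
$\frac{1}{-3 + 1} \left(-6\right) \left(\frac{6}{I{\left(-1 \right)}} - \frac{4}{-2}\right) = \frac{1}{-3 + 1} \left(-6\right) \left(6 \frac{1}{\frac{1}{4}} - \frac{4}{-2}\right) = \frac{1}{-2} \left(-6\right) \left(6 \cdot 4 - -2\right) = \left(- \frac{1}{2}\right) \left(-6\right) \left(24 + 2\right) = 3 \cdot 26 = 78$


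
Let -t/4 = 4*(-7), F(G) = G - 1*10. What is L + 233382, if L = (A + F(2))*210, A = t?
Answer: 255222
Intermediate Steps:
F(G) = -10 + G (F(G) = G - 10 = -10 + G)
t = 112 (t = -16*(-7) = -4*(-28) = 112)
A = 112
L = 21840 (L = (112 + (-10 + 2))*210 = (112 - 8)*210 = 104*210 = 21840)
L + 233382 = 21840 + 233382 = 255222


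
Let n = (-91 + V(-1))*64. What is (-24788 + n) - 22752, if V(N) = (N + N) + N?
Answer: -53556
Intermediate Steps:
V(N) = 3*N (V(N) = 2*N + N = 3*N)
n = -6016 (n = (-91 + 3*(-1))*64 = (-91 - 3)*64 = -94*64 = -6016)
(-24788 + n) - 22752 = (-24788 - 6016) - 22752 = -30804 - 22752 = -53556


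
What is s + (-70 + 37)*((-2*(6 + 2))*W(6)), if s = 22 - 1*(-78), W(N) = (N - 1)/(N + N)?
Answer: 320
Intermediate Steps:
W(N) = (-1 + N)/(2*N) (W(N) = (-1 + N)/((2*N)) = (-1 + N)*(1/(2*N)) = (-1 + N)/(2*N))
s = 100 (s = 22 + 78 = 100)
s + (-70 + 37)*((-2*(6 + 2))*W(6)) = 100 + (-70 + 37)*((-2*(6 + 2))*((½)*(-1 + 6)/6)) = 100 - 33*(-2*8)*(½)*(⅙)*5 = 100 - (-528)*5/12 = 100 - 33*(-20/3) = 100 + 220 = 320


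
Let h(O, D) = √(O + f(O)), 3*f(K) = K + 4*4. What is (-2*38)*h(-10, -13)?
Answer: -152*I*√2 ≈ -214.96*I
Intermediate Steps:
f(K) = 16/3 + K/3 (f(K) = (K + 4*4)/3 = (K + 16)/3 = (16 + K)/3 = 16/3 + K/3)
h(O, D) = √(16/3 + 4*O/3) (h(O, D) = √(O + (16/3 + O/3)) = √(16/3 + 4*O/3))
(-2*38)*h(-10, -13) = (-2*38)*(2*√(12 + 3*(-10))/3) = -152*√(12 - 30)/3 = -152*√(-18)/3 = -152*3*I*√2/3 = -152*I*√2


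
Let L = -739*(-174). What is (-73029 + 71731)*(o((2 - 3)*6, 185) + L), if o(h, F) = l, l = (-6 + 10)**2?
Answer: -166925396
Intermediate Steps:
l = 16 (l = 4**2 = 16)
o(h, F) = 16
L = 128586
(-73029 + 71731)*(o((2 - 3)*6, 185) + L) = (-73029 + 71731)*(16 + 128586) = -1298*128602 = -166925396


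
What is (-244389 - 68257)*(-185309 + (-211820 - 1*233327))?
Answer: 197109546576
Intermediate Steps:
(-244389 - 68257)*(-185309 + (-211820 - 1*233327)) = -312646*(-185309 + (-211820 - 233327)) = -312646*(-185309 - 445147) = -312646*(-630456) = 197109546576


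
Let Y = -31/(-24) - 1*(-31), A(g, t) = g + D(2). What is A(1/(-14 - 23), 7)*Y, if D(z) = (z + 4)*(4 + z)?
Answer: 1031525/888 ≈ 1161.6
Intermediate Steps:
D(z) = (4 + z)² (D(z) = (4 + z)*(4 + z) = (4 + z)²)
A(g, t) = 36 + g (A(g, t) = g + (4 + 2)² = g + 6² = g + 36 = 36 + g)
Y = 775/24 (Y = -31*(-1/24) + 31 = 31/24 + 31 = 775/24 ≈ 32.292)
A(1/(-14 - 23), 7)*Y = (36 + 1/(-14 - 23))*(775/24) = (36 + 1/(-37))*(775/24) = (36 - 1/37)*(775/24) = (1331/37)*(775/24) = 1031525/888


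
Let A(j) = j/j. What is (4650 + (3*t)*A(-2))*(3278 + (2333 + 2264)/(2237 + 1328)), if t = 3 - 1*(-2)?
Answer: 10907392311/713 ≈ 1.5298e+7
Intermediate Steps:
A(j) = 1
t = 5 (t = 3 + 2 = 5)
(4650 + (3*t)*A(-2))*(3278 + (2333 + 2264)/(2237 + 1328)) = (4650 + (3*5)*1)*(3278 + (2333 + 2264)/(2237 + 1328)) = (4650 + 15*1)*(3278 + 4597/3565) = (4650 + 15)*(3278 + 4597*(1/3565)) = 4665*(3278 + 4597/3565) = 4665*(11690667/3565) = 10907392311/713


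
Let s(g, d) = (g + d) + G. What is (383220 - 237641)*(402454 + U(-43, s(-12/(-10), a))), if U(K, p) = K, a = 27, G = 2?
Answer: 58582590969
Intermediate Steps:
s(g, d) = 2 + d + g (s(g, d) = (g + d) + 2 = (d + g) + 2 = 2 + d + g)
(383220 - 237641)*(402454 + U(-43, s(-12/(-10), a))) = (383220 - 237641)*(402454 - 43) = 145579*402411 = 58582590969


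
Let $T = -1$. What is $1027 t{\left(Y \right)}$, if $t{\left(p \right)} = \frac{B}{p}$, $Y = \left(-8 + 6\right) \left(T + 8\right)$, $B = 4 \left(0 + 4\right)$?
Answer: $- \frac{8216}{7} \approx -1173.7$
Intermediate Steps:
$B = 16$ ($B = 4 \cdot 4 = 16$)
$Y = -14$ ($Y = \left(-8 + 6\right) \left(-1 + 8\right) = \left(-2\right) 7 = -14$)
$t{\left(p \right)} = \frac{16}{p}$
$1027 t{\left(Y \right)} = 1027 \frac{16}{-14} = 1027 \cdot 16 \left(- \frac{1}{14}\right) = 1027 \left(- \frac{8}{7}\right) = - \frac{8216}{7}$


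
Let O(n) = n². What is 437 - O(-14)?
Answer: 241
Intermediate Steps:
437 - O(-14) = 437 - 1*(-14)² = 437 - 1*196 = 437 - 196 = 241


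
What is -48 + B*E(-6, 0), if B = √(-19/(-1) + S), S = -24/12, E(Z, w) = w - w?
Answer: -48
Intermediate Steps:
E(Z, w) = 0
S = -2 (S = -24*1/12 = -2)
B = √17 (B = √(-19/(-1) - 2) = √(-19*(-1) - 2) = √(19 - 2) = √17 ≈ 4.1231)
-48 + B*E(-6, 0) = -48 + √17*0 = -48 + 0 = -48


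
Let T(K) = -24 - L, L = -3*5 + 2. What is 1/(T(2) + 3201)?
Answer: 1/3190 ≈ 0.00031348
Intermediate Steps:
L = -13 (L = -15 + 2 = -13)
T(K) = -11 (T(K) = -24 - 1*(-13) = -24 + 13 = -11)
1/(T(2) + 3201) = 1/(-11 + 3201) = 1/3190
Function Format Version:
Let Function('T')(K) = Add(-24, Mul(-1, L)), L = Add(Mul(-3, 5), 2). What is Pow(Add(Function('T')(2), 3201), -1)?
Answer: Rational(1, 3190) ≈ 0.00031348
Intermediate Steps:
L = -13 (L = Add(-15, 2) = -13)
Function('T')(K) = -11 (Function('T')(K) = Add(-24, Mul(-1, -13)) = Add(-24, 13) = -11)
Pow(Add(Function('T')(2), 3201), -1) = Pow(Add(-11, 3201), -1) = Pow(3190, -1) = Rational(1, 3190)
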